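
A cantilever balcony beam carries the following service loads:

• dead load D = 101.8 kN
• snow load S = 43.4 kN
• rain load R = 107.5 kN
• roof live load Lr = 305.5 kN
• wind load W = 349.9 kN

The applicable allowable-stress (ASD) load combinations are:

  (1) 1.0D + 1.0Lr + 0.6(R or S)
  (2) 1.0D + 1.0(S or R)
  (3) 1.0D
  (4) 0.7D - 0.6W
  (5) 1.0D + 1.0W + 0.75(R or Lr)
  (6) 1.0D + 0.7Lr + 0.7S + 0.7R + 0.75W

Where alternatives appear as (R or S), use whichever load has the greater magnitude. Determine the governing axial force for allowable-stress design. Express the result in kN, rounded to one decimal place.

(R or S) → R = 107.5 kN; (S or R) → R = 107.5 kN; (R or Lr) → Lr = 305.5 kN.
(1) 1.0(101.8) + 1.0(305.5) + 0.6(107.5) = 471.8
(2) 1.0(101.8) + 1.0(107.5) = 209.3
(3) 1.0(101.8) = 101.8
(4) 0.7(101.8) - 0.6(349.9) = -138.7
(5) 1.0(101.8) + 1.0(349.9) + 0.75(305.5) = 680.8
(6) 1.0(101.8) + 0.7(305.5) + 0.7(43.4) + 0.7(107.5) + 0.75(349.9) = 683.7
The controlling combination is 6, giving 683.7 kN.

683.7 kN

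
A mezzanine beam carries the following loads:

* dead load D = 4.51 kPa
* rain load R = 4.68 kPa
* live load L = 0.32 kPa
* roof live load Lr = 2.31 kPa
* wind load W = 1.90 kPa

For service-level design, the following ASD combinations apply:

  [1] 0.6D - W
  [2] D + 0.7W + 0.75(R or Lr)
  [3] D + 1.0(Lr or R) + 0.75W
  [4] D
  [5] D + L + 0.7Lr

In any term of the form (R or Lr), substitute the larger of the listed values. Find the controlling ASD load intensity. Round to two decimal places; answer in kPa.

(R or Lr) → R = 4.68 kPa; (Lr or R) → R = 4.68 kPa.
[1] 0.6(4.51) - 1.0(1.90) = 2.71 - 1.90 = 0.81
[2] 1.0(4.51) + 0.7(1.90) + 0.75(4.68) = 4.51 + 1.33 + 3.51 = 9.35
[3] 1.0(4.51) + 1.0(4.68) + 0.75(1.90) = 4.51 + 4.68 + 1.43 = 10.62
[4] 1.0(4.51) = 4.51
[5] 1.0(4.51) + 1.0(0.32) + 0.7(2.31) = 4.51 + 0.32 + 1.62 = 6.45
The controlling combination is 3, giving 10.62 kPa.

10.62 kPa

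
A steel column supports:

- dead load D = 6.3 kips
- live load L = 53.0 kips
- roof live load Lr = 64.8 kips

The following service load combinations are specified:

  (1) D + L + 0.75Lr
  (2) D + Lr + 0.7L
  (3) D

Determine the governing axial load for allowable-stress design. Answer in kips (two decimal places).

108.20 kips

(1) 1.0(6.3) + 1.0(53.0) + 0.75(64.8) = 6.30 + 53.00 + 48.60 = 107.90
(2) 1.0(6.3) + 1.0(64.8) + 0.7(53.0) = 6.30 + 64.80 + 37.10 = 108.20
(3) 1.0(6.3) = 6.30
Maximum is from combination 2.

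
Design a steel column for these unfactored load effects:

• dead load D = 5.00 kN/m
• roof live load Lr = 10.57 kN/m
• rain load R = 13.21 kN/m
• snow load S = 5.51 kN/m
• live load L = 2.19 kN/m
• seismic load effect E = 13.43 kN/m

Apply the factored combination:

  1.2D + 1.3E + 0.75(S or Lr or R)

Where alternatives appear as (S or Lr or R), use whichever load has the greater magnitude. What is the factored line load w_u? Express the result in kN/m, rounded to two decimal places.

33.37 kN/m

(S or Lr or R) → R = 13.21 kN/m.
1.2(5.00) + 1.3(13.43) + 0.75(13.21) = 6.00 + 17.46 + 9.91 = 33.37
w_u = 33.37 kN/m.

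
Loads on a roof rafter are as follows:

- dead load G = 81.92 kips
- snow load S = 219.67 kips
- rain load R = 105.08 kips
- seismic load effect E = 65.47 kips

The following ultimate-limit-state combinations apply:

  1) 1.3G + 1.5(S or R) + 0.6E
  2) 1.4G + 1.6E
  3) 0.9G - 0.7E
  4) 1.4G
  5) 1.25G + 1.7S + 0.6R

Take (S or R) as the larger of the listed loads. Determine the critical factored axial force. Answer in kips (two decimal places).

(S or R) → S = 219.67 kips.
1) 1.3(81.92) + 1.5(219.67) + 0.6(65.47) = 475.28
2) 1.4(81.92) + 1.6(65.47) = 219.44
3) 0.9(81.92) - 0.7(65.47) = 27.90
4) 1.4(81.92) = 114.69
5) 1.25(81.92) + 1.7(219.67) + 0.6(105.08) = 538.89
The controlling combination is 5, giving 538.89 kips.

538.89 kips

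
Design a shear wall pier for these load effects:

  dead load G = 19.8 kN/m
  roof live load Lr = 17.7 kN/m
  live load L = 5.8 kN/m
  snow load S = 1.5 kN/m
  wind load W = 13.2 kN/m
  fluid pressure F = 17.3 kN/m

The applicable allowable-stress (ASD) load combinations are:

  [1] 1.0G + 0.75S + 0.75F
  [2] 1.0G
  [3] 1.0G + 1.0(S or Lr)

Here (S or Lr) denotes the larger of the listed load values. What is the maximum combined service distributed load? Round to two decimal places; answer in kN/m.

(S or Lr) → Lr = 17.7 kN/m.
[1] 1.0(19.8) + 0.75(1.5) + 0.75(17.3) = 33.90
[2] 1.0(19.8) = 19.80
[3] 1.0(19.8) + 1.0(17.7) = 37.50
Maximum is from combination 3.

37.50 kN/m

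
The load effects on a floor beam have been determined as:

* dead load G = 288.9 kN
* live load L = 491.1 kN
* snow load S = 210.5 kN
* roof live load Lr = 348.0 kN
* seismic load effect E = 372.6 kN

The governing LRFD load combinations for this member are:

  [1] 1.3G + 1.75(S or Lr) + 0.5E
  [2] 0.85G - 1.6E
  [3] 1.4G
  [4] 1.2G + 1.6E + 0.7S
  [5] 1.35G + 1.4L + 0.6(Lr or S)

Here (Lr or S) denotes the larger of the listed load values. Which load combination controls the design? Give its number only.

(S or Lr) → Lr = 348.0 kN; (Lr or S) → Lr = 348.0 kN.
[1] 1.3(288.9) + 1.75(348.0) + 0.5(372.6) = 375.57 + 609.00 + 186.30 = 1170.87
[2] 0.85(288.9) - 1.6(372.6) = -350.60
[3] 1.4(288.9) = 404.46
[4] 1.2(288.9) + 1.6(372.6) + 0.7(210.5) = 346.68 + 596.16 + 147.35 = 1090.19
[5] 1.35(288.9) + 1.4(491.1) + 0.6(348.0) = 390.02 + 687.54 + 208.80 = 1286.36
The largest value is 1286.36 kN from combination 5.

Combination 5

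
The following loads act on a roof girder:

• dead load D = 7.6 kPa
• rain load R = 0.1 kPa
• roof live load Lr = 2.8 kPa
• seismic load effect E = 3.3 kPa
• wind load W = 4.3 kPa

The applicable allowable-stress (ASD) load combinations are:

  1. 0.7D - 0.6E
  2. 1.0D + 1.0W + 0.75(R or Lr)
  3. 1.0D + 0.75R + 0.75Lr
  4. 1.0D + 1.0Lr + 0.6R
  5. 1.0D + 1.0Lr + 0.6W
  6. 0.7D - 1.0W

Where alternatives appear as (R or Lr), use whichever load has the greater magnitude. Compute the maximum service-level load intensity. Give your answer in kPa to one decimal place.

14.0 kPa

(R or Lr) → Lr = 2.8 kPa.
1. 0.7(7.6) - 0.6(3.3) = 5.3 - 2.0 = 3.3
2. 1.0(7.6) + 1.0(4.3) + 0.75(2.8) = 7.6 + 4.3 + 2.1 = 14.0
3. 1.0(7.6) + 0.75(0.1) + 0.75(2.8) = 7.6 + 0.1 + 2.1 = 9.8
4. 1.0(7.6) + 1.0(2.8) + 0.6(0.1) = 7.6 + 2.8 + 0.1 = 10.5
5. 1.0(7.6) + 1.0(2.8) + 0.6(4.3) = 7.6 + 2.8 + 2.6 = 13.0
6. 0.7(7.6) - 1.0(4.3) = 5.3 - 4.3 = 1.0
Maximum is from combination 2.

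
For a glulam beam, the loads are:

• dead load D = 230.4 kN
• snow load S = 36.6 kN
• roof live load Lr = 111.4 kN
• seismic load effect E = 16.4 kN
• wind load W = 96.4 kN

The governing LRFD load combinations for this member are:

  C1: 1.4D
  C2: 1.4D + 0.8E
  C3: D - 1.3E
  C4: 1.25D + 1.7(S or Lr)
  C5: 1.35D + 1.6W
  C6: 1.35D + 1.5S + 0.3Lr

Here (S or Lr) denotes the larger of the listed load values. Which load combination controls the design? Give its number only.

Combination 4

(S or Lr) → Lr = 111.4 kN.
C1: 1.4(230.4) = 322.6
C2: 1.4(230.4) + 0.8(16.4) = 322.6 + 13.1 = 335.7
C3: 1.0(230.4) - 1.3(16.4) = 230.4 - 21.3 = 209.1
C4: 1.25(230.4) + 1.7(111.4) = 288.0 + 189.4 = 477.4
C5: 1.35(230.4) + 1.6(96.4) = 465.3
C6: 1.35(230.4) + 1.5(36.6) + 0.3(111.4) = 399.4
The largest value is 477.4 kN from combination 4.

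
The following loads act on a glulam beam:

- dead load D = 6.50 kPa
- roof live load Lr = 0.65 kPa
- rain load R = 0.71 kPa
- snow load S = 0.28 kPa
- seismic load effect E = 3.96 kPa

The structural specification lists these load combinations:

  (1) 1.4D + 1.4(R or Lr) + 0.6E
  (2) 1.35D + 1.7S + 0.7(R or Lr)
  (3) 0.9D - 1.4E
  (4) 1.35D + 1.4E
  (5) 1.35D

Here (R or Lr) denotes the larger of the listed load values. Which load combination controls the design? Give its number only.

(R or Lr) → R = 0.71 kPa.
(1) 1.4(6.50) + 1.4(0.71) + 0.6(3.96) = 12.47
(2) 1.35(6.50) + 1.7(0.28) + 0.7(0.71) = 9.75
(3) 0.9(6.50) - 1.4(3.96) = 0.31
(4) 1.35(6.50) + 1.4(3.96) = 14.32
(5) 1.35(6.50) = 8.78
The largest value is 14.32 kPa from combination 4.

Combination 4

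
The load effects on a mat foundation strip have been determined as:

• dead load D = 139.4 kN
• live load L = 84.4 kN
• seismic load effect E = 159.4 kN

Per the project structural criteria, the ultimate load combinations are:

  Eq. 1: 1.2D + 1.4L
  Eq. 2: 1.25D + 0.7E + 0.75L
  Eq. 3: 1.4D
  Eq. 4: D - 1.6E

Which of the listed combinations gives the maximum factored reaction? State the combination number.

Combination 2

Eq. 1: 1.2(139.4) + 1.4(84.4) = 285.4
Eq. 2: 1.25(139.4) + 0.7(159.4) + 0.75(84.4) = 349.1
Eq. 3: 1.4(139.4) = 195.2
Eq. 4: 1.0(139.4) - 1.6(159.4) = -115.6
The largest value is 349.1 kN from combination 2.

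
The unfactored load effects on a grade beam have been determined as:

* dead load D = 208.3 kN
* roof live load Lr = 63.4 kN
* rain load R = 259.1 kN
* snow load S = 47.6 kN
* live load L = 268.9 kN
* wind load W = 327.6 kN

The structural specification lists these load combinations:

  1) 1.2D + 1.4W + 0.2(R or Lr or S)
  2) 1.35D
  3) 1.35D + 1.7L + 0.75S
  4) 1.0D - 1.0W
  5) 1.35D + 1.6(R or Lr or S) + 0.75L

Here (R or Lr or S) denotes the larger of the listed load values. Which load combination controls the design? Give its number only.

(R or Lr or S) → R = 259.1 kN.
1) 1.2(208.3) + 1.4(327.6) + 0.2(259.1) = 760.42
2) 1.35(208.3) = 281.21
3) 1.35(208.3) + 1.7(268.9) + 0.75(47.6) = 774.04
4) 1.0(208.3) - 1.0(327.6) = -119.30
5) 1.35(208.3) + 1.6(259.1) + 0.75(268.9) = 897.44
The largest value is 897.44 kN from combination 5.

Combination 5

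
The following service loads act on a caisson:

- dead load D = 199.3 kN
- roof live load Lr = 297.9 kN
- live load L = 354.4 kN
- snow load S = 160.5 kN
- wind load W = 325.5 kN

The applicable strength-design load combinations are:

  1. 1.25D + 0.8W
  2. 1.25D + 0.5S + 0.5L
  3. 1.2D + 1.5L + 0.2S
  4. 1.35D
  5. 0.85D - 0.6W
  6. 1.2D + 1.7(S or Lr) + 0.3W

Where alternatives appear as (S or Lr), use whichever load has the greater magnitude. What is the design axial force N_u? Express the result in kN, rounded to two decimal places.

843.24 kN

(S or Lr) → Lr = 297.9 kN.
1. 1.25(199.3) + 0.8(325.5) = 249.13 + 260.40 = 509.53
2. 1.25(199.3) + 0.5(160.5) + 0.5(354.4) = 249.13 + 80.25 + 177.20 = 506.58
3. 1.2(199.3) + 1.5(354.4) + 0.2(160.5) = 239.16 + 531.60 + 32.10 = 802.86
4. 1.35(199.3) = 269.06
5. 0.85(199.3) - 0.6(325.5) = -25.90
6. 1.2(199.3) + 1.7(297.9) + 0.3(325.5) = 239.16 + 506.43 + 97.65 = 843.24
Combination 6 governs: N_u = 843.24 kN.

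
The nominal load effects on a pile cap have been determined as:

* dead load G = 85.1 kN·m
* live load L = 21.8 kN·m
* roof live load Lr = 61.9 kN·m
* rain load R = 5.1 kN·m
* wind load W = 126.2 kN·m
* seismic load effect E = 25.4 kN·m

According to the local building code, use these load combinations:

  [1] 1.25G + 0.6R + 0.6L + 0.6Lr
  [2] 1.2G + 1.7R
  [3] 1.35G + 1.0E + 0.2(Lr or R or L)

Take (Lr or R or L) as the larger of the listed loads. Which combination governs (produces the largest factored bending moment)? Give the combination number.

(Lr or R or L) → Lr = 61.9 kN·m.
[1] 1.25(85.1) + 0.6(5.1) + 0.6(21.8) + 0.6(61.9) = 159.7
[2] 1.2(85.1) + 1.7(5.1) = 110.8
[3] 1.35(85.1) + 1.0(25.4) + 0.2(61.9) = 152.7
The largest value is 159.7 kN·m from combination 1.

Combination 1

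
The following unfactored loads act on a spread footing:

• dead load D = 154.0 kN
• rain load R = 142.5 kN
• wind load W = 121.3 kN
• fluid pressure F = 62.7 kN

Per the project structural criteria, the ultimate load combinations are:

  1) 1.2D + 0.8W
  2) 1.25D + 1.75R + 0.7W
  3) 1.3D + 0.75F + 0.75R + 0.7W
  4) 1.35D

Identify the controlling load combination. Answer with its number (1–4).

Combination 2

1) 1.2(154.0) + 0.8(121.3) = 184.8 + 97.0 = 281.8
2) 1.25(154.0) + 1.75(142.5) + 0.7(121.3) = 192.5 + 249.4 + 84.9 = 526.8
3) 1.3(154.0) + 0.75(62.7) + 0.75(142.5) + 0.7(121.3) = 200.2 + 47.0 + 106.9 + 84.9 = 439.0
4) 1.35(154.0) = 207.9
The largest value is 526.8 kN from combination 2.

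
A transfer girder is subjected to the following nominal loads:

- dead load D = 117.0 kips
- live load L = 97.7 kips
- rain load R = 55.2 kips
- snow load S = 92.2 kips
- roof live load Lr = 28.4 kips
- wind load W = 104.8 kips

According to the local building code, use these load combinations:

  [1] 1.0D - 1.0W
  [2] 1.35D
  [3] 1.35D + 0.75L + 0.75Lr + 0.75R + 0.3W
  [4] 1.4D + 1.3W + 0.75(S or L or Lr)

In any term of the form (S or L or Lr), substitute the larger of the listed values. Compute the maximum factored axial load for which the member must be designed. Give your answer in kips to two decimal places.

373.32 kips

(S or L or Lr) → L = 97.7 kips.
[1] 1.0(117.0) - 1.0(104.8) = 117.00 - 104.80 = 12.20
[2] 1.35(117.0) = 157.95
[3] 1.35(117.0) + 0.75(97.7) + 0.75(28.4) + 0.75(55.2) + 0.3(104.8) = 157.95 + 73.28 + 21.30 + 41.40 + 31.44 = 325.37
[4] 1.4(117.0) + 1.3(104.8) + 0.75(97.7) = 163.80 + 136.24 + 73.28 = 373.32
The controlling combination is 4, giving 373.32 kips.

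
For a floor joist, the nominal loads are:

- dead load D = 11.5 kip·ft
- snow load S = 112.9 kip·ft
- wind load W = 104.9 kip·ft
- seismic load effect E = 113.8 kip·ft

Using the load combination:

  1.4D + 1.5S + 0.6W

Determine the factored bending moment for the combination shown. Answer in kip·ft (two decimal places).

248.39 kip·ft

1.4(11.5) + 1.5(112.9) + 0.6(104.9) = 16.10 + 169.35 + 62.94 = 248.39
M_u = 248.39 kip·ft.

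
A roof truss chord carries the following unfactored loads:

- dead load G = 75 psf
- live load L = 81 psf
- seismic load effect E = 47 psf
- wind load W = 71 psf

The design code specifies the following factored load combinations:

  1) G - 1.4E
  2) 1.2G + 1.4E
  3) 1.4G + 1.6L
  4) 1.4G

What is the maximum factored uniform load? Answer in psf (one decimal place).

1) 1.0(75) - 1.4(47) = 9.2
2) 1.2(75) + 1.4(47) = 155.8
3) 1.4(75) + 1.6(81) = 234.6
4) 1.4(75) = 105.0
Maximum is from combination 3.

234.6 psf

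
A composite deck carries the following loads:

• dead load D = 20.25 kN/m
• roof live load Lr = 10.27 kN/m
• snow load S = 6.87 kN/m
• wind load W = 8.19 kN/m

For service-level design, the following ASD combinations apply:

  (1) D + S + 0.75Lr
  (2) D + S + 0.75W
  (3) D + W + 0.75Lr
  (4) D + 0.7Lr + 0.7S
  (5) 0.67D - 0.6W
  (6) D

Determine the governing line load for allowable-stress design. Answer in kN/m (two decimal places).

(1) 1.0(20.25) + 1.0(6.87) + 0.75(10.27) = 20.25 + 6.87 + 7.70 = 34.82
(2) 1.0(20.25) + 1.0(6.87) + 0.75(8.19) = 20.25 + 6.87 + 6.14 = 33.26
(3) 1.0(20.25) + 1.0(8.19) + 0.75(10.27) = 20.25 + 8.19 + 7.70 = 36.14
(4) 1.0(20.25) + 0.7(10.27) + 0.7(6.87) = 20.25 + 7.19 + 4.81 = 32.25
(5) 0.67(20.25) - 0.6(8.19) = 8.65
(6) 1.0(20.25) = 20.25
The controlling combination is 3, giving 36.14 kN/m.

36.14 kN/m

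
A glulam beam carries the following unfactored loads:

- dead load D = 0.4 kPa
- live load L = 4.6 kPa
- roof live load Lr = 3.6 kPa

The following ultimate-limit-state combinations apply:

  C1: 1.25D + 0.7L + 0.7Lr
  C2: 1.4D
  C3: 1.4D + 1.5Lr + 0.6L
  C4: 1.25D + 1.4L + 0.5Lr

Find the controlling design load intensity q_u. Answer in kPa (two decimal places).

C1: 1.25(0.4) + 0.7(4.6) + 0.7(3.6) = 0.50 + 3.22 + 2.52 = 6.24
C2: 1.4(0.4) = 0.56
C3: 1.4(0.4) + 1.5(3.6) + 0.6(4.6) = 0.56 + 5.40 + 2.76 = 8.72
C4: 1.25(0.4) + 1.4(4.6) + 0.5(3.6) = 0.50 + 6.44 + 1.80 = 8.74
Maximum is from combination 4.

8.74 kPa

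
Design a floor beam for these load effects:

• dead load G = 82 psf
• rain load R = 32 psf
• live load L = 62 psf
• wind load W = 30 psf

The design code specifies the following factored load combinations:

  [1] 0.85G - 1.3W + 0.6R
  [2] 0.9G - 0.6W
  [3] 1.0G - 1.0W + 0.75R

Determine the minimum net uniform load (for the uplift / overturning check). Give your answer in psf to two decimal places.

[1] 0.85(82) - 1.3(30) + 0.6(32) = 49.90
[2] 0.9(82) - 0.6(30) = 55.80
[3] 1.0(82) - 1.0(30) + 0.75(32) = 76.00
Combination 1 gives the minimum: 49.90 psf.

49.90 psf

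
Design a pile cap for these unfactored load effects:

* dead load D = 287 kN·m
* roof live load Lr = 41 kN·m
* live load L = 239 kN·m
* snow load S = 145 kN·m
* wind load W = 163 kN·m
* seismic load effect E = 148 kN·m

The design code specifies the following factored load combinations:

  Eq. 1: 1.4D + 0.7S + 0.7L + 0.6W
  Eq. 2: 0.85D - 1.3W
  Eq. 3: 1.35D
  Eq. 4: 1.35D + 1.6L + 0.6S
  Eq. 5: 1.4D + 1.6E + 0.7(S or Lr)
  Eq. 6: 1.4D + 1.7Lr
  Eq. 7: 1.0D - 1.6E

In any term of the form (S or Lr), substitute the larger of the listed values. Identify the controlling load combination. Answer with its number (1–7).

(S or Lr) → S = 145 kN·m.
Eq. 1: 1.4(287) + 0.7(145) + 0.7(239) + 0.6(163) = 401.8 + 101.5 + 167.3 + 97.8 = 768.4
Eq. 2: 0.85(287) - 1.3(163) = 244.0 - 211.9 = 32.1
Eq. 3: 1.35(287) = 387.5
Eq. 4: 1.35(287) + 1.6(239) + 0.6(145) = 387.5 + 382.4 + 87.0 = 856.9
Eq. 5: 1.4(287) + 1.6(148) + 0.7(145) = 401.8 + 236.8 + 101.5 = 740.1
Eq. 6: 1.4(287) + 1.7(41) = 401.8 + 69.7 = 471.5
Eq. 7: 1.0(287) - 1.6(148) = 287.0 - 236.8 = 50.2
The largest value is 856.9 kN·m from combination 4.

Combination 4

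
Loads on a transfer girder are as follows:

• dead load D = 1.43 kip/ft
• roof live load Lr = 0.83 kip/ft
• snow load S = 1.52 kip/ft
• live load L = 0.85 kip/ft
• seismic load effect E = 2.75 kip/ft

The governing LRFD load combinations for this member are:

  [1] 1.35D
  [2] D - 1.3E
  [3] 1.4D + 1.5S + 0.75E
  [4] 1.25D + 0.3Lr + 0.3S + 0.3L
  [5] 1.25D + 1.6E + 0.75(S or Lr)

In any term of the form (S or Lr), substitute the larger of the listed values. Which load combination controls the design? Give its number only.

(S or Lr) → S = 1.52 kip/ft.
[1] 1.35(1.43) = 1.93
[2] 1.0(1.43) - 1.3(2.75) = 1.43 - 3.58 = -2.15
[3] 1.4(1.43) + 1.5(1.52) + 0.75(2.75) = 2.00 + 2.28 + 2.06 = 6.34
[4] 1.25(1.43) + 0.3(0.83) + 0.3(1.52) + 0.3(0.85) = 2.75
[5] 1.25(1.43) + 1.6(2.75) + 0.75(1.52) = 1.79 + 4.40 + 1.14 = 7.33
The largest value is 7.33 kip/ft from combination 5.

Combination 5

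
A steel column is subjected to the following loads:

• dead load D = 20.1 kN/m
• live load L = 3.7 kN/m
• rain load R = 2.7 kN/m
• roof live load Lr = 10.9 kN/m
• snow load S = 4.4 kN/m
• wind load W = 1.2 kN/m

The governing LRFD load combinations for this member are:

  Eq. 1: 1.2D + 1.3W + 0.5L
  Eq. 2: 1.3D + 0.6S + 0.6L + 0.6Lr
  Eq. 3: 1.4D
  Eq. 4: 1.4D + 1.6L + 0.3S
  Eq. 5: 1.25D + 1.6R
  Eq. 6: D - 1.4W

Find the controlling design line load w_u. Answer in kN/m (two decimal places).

37.53 kN/m

Eq. 1: 1.2(20.1) + 1.3(1.2) + 0.5(3.7) = 24.12 + 1.56 + 1.85 = 27.53
Eq. 2: 1.3(20.1) + 0.6(4.4) + 0.6(3.7) + 0.6(10.9) = 26.13 + 2.64 + 2.22 + 6.54 = 37.53
Eq. 3: 1.4(20.1) = 28.14
Eq. 4: 1.4(20.1) + 1.6(3.7) + 0.3(4.4) = 28.14 + 5.92 + 1.32 = 35.38
Eq. 5: 1.25(20.1) + 1.6(2.7) = 25.13 + 4.32 = 29.45
Eq. 6: 1.0(20.1) - 1.4(1.2) = 20.10 - 1.68 = 18.42
The controlling combination is 2, giving 37.53 kN/m.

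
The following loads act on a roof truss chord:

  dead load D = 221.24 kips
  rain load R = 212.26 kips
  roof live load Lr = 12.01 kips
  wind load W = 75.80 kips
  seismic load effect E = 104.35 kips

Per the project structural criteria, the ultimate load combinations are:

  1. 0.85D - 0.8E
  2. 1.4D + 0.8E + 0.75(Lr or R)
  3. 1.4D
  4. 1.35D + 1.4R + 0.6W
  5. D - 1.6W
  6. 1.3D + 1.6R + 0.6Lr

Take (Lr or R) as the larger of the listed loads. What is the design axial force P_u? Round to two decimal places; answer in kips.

641.32 kips

(Lr or R) → R = 212.26 kips.
1. 0.85(221.24) - 0.8(104.35) = 104.57
2. 1.4(221.24) + 0.8(104.35) + 0.75(212.26) = 552.41
3. 1.4(221.24) = 309.74
4. 1.35(221.24) + 1.4(212.26) + 0.6(75.80) = 641.32
5. 1.0(221.24) - 1.6(75.80) = 99.96
6. 1.3(221.24) + 1.6(212.26) + 0.6(12.01) = 634.43
Combination 4 governs: P_u = 641.32 kips.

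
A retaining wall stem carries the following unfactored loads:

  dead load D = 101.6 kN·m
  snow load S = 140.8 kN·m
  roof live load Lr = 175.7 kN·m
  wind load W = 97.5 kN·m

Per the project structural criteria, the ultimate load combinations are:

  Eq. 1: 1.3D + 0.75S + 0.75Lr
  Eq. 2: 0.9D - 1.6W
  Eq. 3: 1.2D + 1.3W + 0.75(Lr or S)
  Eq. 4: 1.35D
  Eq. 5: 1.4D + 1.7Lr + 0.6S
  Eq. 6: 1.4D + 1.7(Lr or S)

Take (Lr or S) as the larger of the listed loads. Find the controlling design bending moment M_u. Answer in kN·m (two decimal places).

525.41 kN·m

(Lr or S) → Lr = 175.7 kN·m.
Eq. 1: 1.3(101.6) + 0.75(140.8) + 0.75(175.7) = 132.08 + 105.60 + 131.78 = 369.46
Eq. 2: 0.9(101.6) - 1.6(97.5) = 91.44 - 156.00 = -64.56
Eq. 3: 1.2(101.6) + 1.3(97.5) + 0.75(175.7) = 121.92 + 126.75 + 131.78 = 380.45
Eq. 4: 1.35(101.6) = 137.16
Eq. 5: 1.4(101.6) + 1.7(175.7) + 0.6(140.8) = 142.24 + 298.69 + 84.48 = 525.41
Eq. 6: 1.4(101.6) + 1.7(175.7) = 142.24 + 298.69 = 440.93
Maximum is from combination 5.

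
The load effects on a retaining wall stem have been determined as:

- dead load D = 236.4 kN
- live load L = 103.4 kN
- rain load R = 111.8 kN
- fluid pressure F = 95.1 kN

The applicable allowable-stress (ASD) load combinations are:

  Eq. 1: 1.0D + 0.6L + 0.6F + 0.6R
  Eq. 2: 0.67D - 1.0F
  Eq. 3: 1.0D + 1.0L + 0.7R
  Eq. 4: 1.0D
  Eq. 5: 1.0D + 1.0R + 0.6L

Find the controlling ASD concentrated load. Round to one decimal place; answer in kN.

422.6 kN

Eq. 1: 1.0(236.4) + 0.6(103.4) + 0.6(95.1) + 0.6(111.8) = 236.4 + 62.0 + 57.1 + 67.1 = 422.6
Eq. 2: 0.67(236.4) - 1.0(95.1) = 158.4 - 95.1 = 63.3
Eq. 3: 1.0(236.4) + 1.0(103.4) + 0.7(111.8) = 236.4 + 103.4 + 78.3 = 418.1
Eq. 4: 1.0(236.4) = 236.4
Eq. 5: 1.0(236.4) + 1.0(111.8) + 0.6(103.4) = 236.4 + 111.8 + 62.0 = 410.2
Maximum is from combination 1.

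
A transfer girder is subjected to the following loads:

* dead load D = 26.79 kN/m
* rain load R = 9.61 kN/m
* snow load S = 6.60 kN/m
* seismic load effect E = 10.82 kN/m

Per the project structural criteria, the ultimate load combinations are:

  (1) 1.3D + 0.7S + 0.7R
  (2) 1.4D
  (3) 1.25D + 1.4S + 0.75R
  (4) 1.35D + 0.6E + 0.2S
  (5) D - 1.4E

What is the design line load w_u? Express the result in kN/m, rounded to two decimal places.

(1) 1.3(26.79) + 0.7(6.60) + 0.7(9.61) = 46.17
(2) 1.4(26.79) = 37.51
(3) 1.25(26.79) + 1.4(6.60) + 0.75(9.61) = 49.94
(4) 1.35(26.79) + 0.6(10.82) + 0.2(6.60) = 43.98
(5) 1.0(26.79) - 1.4(10.82) = 11.64
Combination 3 governs: w_u = 49.94 kN/m.

49.94 kN/m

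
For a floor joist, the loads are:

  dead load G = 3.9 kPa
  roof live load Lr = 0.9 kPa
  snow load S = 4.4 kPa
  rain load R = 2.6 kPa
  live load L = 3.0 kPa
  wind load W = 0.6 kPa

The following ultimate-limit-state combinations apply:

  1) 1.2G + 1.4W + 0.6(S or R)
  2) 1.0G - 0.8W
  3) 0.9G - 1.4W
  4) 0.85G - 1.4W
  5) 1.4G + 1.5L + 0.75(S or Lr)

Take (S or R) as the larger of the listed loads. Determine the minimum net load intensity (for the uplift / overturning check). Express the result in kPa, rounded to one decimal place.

(S or R) → S = 4.4 kPa; (S or Lr) → S = 4.4 kPa.
1) 1.2(3.9) + 1.4(0.6) + 0.6(4.4) = 8.2
2) 1.0(3.9) - 0.8(0.6) = 3.9 - 0.5 = 3.4
3) 0.9(3.9) - 1.4(0.6) = 3.5 - 0.8 = 2.7
4) 0.85(3.9) - 1.4(0.6) = 3.3 - 0.8 = 2.5
5) 1.4(3.9) + 1.5(3.0) + 0.75(4.4) = 5.5 + 4.5 + 3.3 = 13.3
Combination 4 gives the minimum: 2.5 kPa.

2.5 kPa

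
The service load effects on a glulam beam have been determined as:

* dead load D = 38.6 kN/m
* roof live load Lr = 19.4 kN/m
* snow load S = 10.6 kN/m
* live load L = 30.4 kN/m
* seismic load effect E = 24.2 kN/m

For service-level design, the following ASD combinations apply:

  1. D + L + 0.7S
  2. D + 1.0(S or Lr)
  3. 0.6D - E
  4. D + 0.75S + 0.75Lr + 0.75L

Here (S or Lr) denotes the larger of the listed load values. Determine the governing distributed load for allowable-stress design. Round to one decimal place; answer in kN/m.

(S or Lr) → Lr = 19.4 kN/m.
1. 1.0(38.6) + 1.0(30.4) + 0.7(10.6) = 76.4
2. 1.0(38.6) + 1.0(19.4) = 58.0
3. 0.6(38.6) - 1.0(24.2) = -1.0
4. 1.0(38.6) + 0.75(10.6) + 0.75(19.4) + 0.75(30.4) = 83.9
Maximum is from combination 4.

83.9 kN/m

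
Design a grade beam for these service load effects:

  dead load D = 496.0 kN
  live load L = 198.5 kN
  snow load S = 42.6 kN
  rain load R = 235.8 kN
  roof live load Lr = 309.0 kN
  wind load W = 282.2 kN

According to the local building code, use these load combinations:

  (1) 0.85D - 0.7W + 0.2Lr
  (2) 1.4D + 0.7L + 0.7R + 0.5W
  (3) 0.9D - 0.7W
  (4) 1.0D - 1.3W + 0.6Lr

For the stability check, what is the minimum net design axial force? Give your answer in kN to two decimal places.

(1) 0.85(496.0) - 0.7(282.2) + 0.2(309.0) = 285.86
(2) 1.4(496.0) + 0.7(198.5) + 0.7(235.8) + 0.5(282.2) = 1139.51
(3) 0.9(496.0) - 0.7(282.2) = 248.86
(4) 1.0(496.0) - 1.3(282.2) + 0.6(309.0) = 314.54
Combination 3 gives the minimum: 248.86 kN.

248.86 kN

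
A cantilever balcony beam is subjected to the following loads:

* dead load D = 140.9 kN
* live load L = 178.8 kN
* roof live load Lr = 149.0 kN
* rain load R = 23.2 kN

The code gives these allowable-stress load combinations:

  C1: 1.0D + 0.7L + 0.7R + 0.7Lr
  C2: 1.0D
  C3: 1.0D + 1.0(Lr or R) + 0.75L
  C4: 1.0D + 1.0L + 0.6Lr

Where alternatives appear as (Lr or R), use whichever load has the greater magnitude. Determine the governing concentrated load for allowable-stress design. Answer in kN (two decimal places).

(Lr or R) → Lr = 149.0 kN.
C1: 1.0(140.9) + 0.7(178.8) + 0.7(23.2) + 0.7(149.0) = 386.60
C2: 1.0(140.9) = 140.90
C3: 1.0(140.9) + 1.0(149.0) + 0.75(178.8) = 424.00
C4: 1.0(140.9) + 1.0(178.8) + 0.6(149.0) = 409.10
Combination 3 governs: P = 424.00 kN.

424.00 kN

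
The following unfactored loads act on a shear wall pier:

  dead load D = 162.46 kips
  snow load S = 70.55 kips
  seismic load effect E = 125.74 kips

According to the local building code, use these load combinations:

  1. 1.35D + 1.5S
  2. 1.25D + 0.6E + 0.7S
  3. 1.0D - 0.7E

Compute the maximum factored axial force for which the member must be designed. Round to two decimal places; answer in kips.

327.90 kips

1. 1.35(162.46) + 1.5(70.55) = 219.32 + 105.83 = 325.15
2. 1.25(162.46) + 0.6(125.74) + 0.7(70.55) = 327.90
3. 1.0(162.46) - 0.7(125.74) = 162.46 - 88.02 = 74.44
Maximum is from combination 2.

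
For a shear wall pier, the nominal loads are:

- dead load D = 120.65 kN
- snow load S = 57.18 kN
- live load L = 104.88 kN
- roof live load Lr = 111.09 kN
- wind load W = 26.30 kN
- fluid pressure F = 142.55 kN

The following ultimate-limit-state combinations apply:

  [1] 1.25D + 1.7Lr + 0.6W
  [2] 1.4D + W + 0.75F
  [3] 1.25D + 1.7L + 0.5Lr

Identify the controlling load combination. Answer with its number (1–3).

[1] 1.25(120.65) + 1.7(111.09) + 0.6(26.30) = 355.45
[2] 1.4(120.65) + 1.0(26.30) + 0.75(142.55) = 168.91 + 26.30 + 106.91 = 302.12
[3] 1.25(120.65) + 1.7(104.88) + 0.5(111.09) = 384.65
The largest value is 384.65 kN from combination 3.

Combination 3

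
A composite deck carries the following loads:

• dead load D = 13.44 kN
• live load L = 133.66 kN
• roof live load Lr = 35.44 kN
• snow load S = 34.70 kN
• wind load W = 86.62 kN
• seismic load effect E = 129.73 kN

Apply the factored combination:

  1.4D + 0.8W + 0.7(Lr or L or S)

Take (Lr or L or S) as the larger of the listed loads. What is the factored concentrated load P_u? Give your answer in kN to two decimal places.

181.67 kN

(Lr or L or S) → L = 133.66 kN.
1.4(13.44) + 0.8(86.62) + 0.7(133.66) = 181.67
P_u = 181.67 kN.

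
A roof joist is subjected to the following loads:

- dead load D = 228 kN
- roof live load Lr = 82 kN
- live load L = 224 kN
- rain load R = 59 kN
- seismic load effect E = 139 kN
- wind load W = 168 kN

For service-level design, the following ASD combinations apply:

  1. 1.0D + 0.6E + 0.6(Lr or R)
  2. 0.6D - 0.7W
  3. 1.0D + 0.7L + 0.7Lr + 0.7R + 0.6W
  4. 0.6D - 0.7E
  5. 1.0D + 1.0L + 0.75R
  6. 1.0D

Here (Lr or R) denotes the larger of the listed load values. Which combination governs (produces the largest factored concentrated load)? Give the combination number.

Combination 3

(Lr or R) → Lr = 82 kN.
1. 1.0(228) + 0.6(139) + 0.6(82) = 360.60
2. 0.6(228) - 0.7(168) = 19.20
3. 1.0(228) + 0.7(224) + 0.7(82) + 0.7(59) + 0.6(168) = 584.30
4. 0.6(228) - 0.7(139) = 39.50
5. 1.0(228) + 1.0(224) + 0.75(59) = 496.25
6. 1.0(228) = 228.00
The largest value is 584.30 kN from combination 3.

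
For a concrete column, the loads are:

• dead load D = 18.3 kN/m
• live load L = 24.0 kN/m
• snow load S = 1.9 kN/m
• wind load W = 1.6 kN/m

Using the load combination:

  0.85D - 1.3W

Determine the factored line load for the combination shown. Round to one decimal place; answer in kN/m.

0.85(18.3) - 1.3(1.6) = 15.6 - 2.1 = 13.5
w_u = 13.5 kN/m.

13.5 kN/m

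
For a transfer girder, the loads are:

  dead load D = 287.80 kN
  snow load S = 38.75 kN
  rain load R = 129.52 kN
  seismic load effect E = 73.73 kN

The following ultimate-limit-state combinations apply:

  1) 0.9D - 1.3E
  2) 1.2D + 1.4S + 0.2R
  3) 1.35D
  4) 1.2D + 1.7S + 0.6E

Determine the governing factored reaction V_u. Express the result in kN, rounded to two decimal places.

455.47 kN

1) 0.9(287.80) - 1.3(73.73) = 259.02 - 95.85 = 163.17
2) 1.2(287.80) + 1.4(38.75) + 0.2(129.52) = 345.36 + 54.25 + 25.90 = 425.51
3) 1.35(287.80) = 388.53
4) 1.2(287.80) + 1.7(38.75) + 0.6(73.73) = 455.47
Combination 4 governs: V_u = 455.47 kN.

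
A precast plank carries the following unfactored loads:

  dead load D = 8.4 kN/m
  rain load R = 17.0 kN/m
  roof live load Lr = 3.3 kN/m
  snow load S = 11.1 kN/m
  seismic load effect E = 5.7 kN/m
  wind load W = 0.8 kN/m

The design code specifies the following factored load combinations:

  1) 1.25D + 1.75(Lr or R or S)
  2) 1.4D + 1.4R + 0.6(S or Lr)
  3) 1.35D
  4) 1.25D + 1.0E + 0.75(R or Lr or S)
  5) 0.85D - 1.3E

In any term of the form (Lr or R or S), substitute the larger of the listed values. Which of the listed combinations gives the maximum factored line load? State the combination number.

Combination 2

(Lr or R or S) → R = 17.0 kN/m; (S or Lr) → S = 11.1 kN/m; (R or Lr or S) → R = 17.0 kN/m.
1) 1.25(8.4) + 1.75(17.0) = 10.50 + 29.75 = 40.25
2) 1.4(8.4) + 1.4(17.0) + 0.6(11.1) = 11.76 + 23.80 + 6.66 = 42.22
3) 1.35(8.4) = 11.34
4) 1.25(8.4) + 1.0(5.7) + 0.75(17.0) = 10.50 + 5.70 + 12.75 = 28.95
5) 0.85(8.4) - 1.3(5.7) = 7.14 - 7.41 = -0.27
The largest value is 42.22 kN/m from combination 2.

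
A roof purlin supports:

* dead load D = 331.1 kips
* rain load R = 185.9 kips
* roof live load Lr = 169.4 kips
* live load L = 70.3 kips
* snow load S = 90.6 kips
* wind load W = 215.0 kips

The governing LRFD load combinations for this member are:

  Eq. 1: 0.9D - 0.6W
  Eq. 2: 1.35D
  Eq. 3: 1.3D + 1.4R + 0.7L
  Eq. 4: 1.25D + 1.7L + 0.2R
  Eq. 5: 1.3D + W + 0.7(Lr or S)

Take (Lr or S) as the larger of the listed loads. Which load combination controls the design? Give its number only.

(Lr or S) → Lr = 169.4 kips.
Eq. 1: 0.9(331.1) - 0.6(215.0) = 298.0 - 129.0 = 169.0
Eq. 2: 1.35(331.1) = 447.0
Eq. 3: 1.3(331.1) + 1.4(185.9) + 0.7(70.3) = 430.4 + 260.3 + 49.2 = 739.9
Eq. 4: 1.25(331.1) + 1.7(70.3) + 0.2(185.9) = 413.9 + 119.5 + 37.2 = 570.6
Eq. 5: 1.3(331.1) + 1.0(215.0) + 0.7(169.4) = 430.4 + 215.0 + 118.6 = 764.0
The largest value is 764.0 kips from combination 5.

Combination 5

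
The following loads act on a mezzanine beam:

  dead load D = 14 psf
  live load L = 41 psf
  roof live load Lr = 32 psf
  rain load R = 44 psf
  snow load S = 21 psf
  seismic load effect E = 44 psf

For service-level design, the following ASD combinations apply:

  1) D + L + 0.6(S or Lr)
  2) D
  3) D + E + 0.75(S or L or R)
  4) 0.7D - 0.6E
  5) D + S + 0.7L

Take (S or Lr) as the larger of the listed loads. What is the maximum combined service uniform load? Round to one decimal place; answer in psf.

91.0 psf

(S or Lr) → Lr = 32 psf; (S or L or R) → R = 44 psf.
1) 1.0(14) + 1.0(41) + 0.6(32) = 74.2
2) 1.0(14) = 14.0
3) 1.0(14) + 1.0(44) + 0.75(44) = 91.0
4) 0.7(14) - 0.6(44) = -16.6
5) 1.0(14) + 1.0(21) + 0.7(41) = 63.7
Maximum is from combination 3.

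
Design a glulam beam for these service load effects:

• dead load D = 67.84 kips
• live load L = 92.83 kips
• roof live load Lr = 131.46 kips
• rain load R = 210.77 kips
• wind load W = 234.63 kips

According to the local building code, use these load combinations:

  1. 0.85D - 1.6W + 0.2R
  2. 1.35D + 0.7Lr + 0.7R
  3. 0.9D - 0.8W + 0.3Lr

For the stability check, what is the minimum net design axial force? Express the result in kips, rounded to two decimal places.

1. 0.85(67.84) - 1.6(234.63) + 0.2(210.77) = -275.59
2. 1.35(67.84) + 0.7(131.46) + 0.7(210.77) = 331.15
3. 0.9(67.84) - 0.8(234.63) + 0.3(131.46) = -87.21
Combination 1 gives the minimum: -275.59 kips.

-275.59 kips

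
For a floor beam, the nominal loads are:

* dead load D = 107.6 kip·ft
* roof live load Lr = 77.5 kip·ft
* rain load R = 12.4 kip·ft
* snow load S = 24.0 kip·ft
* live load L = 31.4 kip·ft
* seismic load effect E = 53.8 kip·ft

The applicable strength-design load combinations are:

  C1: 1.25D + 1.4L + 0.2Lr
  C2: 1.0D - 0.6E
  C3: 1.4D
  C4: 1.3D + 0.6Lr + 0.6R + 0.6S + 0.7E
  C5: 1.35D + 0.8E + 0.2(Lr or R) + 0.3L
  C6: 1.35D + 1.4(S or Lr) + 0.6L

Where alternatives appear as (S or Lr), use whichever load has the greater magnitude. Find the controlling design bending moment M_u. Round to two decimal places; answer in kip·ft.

272.60 kip·ft

(Lr or R) → Lr = 77.5 kip·ft; (S or Lr) → Lr = 77.5 kip·ft.
C1: 1.25(107.6) + 1.4(31.4) + 0.2(77.5) = 134.50 + 43.96 + 15.50 = 193.96
C2: 1.0(107.6) - 0.6(53.8) = 107.60 - 32.28 = 75.32
C3: 1.4(107.6) = 150.64
C4: 1.3(107.6) + 0.6(77.5) + 0.6(12.4) + 0.6(24.0) + 0.7(53.8) = 139.88 + 46.50 + 7.44 + 14.40 + 37.66 = 245.88
C5: 1.35(107.6) + 0.8(53.8) + 0.2(77.5) + 0.3(31.4) = 145.26 + 43.04 + 15.50 + 9.42 = 213.22
C6: 1.35(107.6) + 1.4(77.5) + 0.6(31.4) = 145.26 + 108.50 + 18.84 = 272.60
The controlling combination is 6, giving 272.60 kip·ft.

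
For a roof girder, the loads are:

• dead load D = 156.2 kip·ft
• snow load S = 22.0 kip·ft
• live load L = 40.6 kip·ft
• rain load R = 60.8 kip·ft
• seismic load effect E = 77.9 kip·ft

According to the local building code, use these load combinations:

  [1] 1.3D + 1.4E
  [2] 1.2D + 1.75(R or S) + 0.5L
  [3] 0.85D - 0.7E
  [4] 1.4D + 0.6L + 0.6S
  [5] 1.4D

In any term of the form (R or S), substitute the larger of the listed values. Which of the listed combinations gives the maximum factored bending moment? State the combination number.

(R or S) → R = 60.8 kip·ft.
[1] 1.3(156.2) + 1.4(77.9) = 312.1
[2] 1.2(156.2) + 1.75(60.8) + 0.5(40.6) = 187.4 + 106.4 + 20.3 = 314.1
[3] 0.85(156.2) - 0.7(77.9) = 78.2
[4] 1.4(156.2) + 0.6(40.6) + 0.6(22.0) = 256.2
[5] 1.4(156.2) = 218.7
The largest value is 314.1 kip·ft from combination 2.

Combination 2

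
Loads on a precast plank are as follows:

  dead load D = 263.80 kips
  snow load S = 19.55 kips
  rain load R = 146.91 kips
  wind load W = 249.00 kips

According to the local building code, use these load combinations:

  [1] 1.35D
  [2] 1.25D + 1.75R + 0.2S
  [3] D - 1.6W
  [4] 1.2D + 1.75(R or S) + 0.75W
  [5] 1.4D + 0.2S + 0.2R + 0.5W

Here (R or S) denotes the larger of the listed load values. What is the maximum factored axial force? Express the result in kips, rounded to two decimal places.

760.40 kips

(R or S) → R = 146.91 kips.
[1] 1.35(263.80) = 356.13
[2] 1.25(263.80) + 1.75(146.91) + 0.2(19.55) = 329.75 + 257.09 + 3.91 = 590.75
[3] 1.0(263.80) - 1.6(249.00) = 263.80 - 398.40 = -134.60
[4] 1.2(263.80) + 1.75(146.91) + 0.75(249.00) = 316.56 + 257.09 + 186.75 = 760.40
[5] 1.4(263.80) + 0.2(19.55) + 0.2(146.91) + 0.5(249.00) = 369.32 + 3.91 + 29.38 + 124.50 = 527.11
The controlling combination is 4, giving 760.40 kips.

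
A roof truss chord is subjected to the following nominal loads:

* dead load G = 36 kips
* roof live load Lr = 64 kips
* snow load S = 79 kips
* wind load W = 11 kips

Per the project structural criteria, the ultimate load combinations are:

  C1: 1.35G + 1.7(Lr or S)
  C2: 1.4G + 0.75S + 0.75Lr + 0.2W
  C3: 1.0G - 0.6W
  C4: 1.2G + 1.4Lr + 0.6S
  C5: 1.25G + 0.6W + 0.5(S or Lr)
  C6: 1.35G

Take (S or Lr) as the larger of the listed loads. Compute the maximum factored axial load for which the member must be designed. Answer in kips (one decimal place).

(Lr or S) → S = 79 kips; (S or Lr) → S = 79 kips.
C1: 1.35(36) + 1.7(79) = 48.6 + 134.3 = 182.9
C2: 1.4(36) + 0.75(79) + 0.75(64) + 0.2(11) = 50.4 + 59.3 + 48.0 + 2.2 = 159.9
C3: 1.0(36) - 0.6(11) = 36.0 - 6.6 = 29.4
C4: 1.2(36) + 1.4(64) + 0.6(79) = 43.2 + 89.6 + 47.4 = 180.2
C5: 1.25(36) + 0.6(11) + 0.5(79) = 45.0 + 6.6 + 39.5 = 91.1
C6: 1.35(36) = 48.6
Maximum is from combination 1.

182.9 kips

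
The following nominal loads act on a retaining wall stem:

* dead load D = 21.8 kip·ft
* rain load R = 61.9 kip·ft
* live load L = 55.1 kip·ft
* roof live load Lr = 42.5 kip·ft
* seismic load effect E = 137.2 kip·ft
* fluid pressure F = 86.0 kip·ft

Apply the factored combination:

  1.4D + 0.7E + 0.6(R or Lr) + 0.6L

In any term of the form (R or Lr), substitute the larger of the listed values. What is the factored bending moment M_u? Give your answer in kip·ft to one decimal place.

196.8 kip·ft

(R or Lr) → R = 61.9 kip·ft.
1.4(21.8) + 0.7(137.2) + 0.6(61.9) + 0.6(55.1) = 196.8
M_u = 196.8 kip·ft.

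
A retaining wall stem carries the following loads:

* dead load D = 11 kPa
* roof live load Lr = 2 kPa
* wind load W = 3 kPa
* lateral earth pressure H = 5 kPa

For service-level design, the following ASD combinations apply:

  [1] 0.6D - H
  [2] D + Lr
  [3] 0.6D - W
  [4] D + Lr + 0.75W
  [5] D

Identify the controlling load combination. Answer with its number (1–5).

Combination 4

[1] 0.6(11) - 1.0(5) = 6.60 - 5.00 = 1.60
[2] 1.0(11) + 1.0(2) = 11.00 + 2.00 = 13.00
[3] 0.6(11) - 1.0(3) = 6.60 - 3.00 = 3.60
[4] 1.0(11) + 1.0(2) + 0.75(3) = 11.00 + 2.00 + 2.25 = 15.25
[5] 1.0(11) = 11.00
The largest value is 15.25 kPa from combination 4.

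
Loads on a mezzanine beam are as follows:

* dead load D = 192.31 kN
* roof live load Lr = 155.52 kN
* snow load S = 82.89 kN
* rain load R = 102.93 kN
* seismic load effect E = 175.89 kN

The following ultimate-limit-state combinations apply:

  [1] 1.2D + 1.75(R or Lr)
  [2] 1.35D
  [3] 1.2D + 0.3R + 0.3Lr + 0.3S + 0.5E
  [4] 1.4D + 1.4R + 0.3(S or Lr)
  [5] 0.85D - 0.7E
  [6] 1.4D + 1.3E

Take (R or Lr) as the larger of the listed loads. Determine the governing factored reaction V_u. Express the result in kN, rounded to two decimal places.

502.93 kN

(R or Lr) → Lr = 155.52 kN; (S or Lr) → Lr = 155.52 kN.
[1] 1.2(192.31) + 1.75(155.52) = 230.77 + 272.16 = 502.93
[2] 1.35(192.31) = 259.62
[3] 1.2(192.31) + 0.3(102.93) + 0.3(155.52) + 0.3(82.89) + 0.5(175.89) = 421.12
[4] 1.4(192.31) + 1.4(102.93) + 0.3(155.52) = 269.23 + 144.10 + 46.66 = 459.99
[5] 0.85(192.31) - 0.7(175.89) = 163.46 - 123.12 = 40.34
[6] 1.4(192.31) + 1.3(175.89) = 269.23 + 228.66 = 497.89
Maximum is from combination 1.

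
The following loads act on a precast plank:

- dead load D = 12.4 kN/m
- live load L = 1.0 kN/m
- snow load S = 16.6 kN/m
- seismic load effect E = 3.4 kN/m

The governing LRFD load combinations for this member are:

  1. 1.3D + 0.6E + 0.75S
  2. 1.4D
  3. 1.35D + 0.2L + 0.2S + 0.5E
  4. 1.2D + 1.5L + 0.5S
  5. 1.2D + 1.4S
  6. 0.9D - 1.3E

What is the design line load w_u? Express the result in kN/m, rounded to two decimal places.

38.12 kN/m

1. 1.3(12.4) + 0.6(3.4) + 0.75(16.6) = 16.12 + 2.04 + 12.45 = 30.61
2. 1.4(12.4) = 17.36
3. 1.35(12.4) + 0.2(1.0) + 0.2(16.6) + 0.5(3.4) = 16.74 + 0.20 + 3.32 + 1.70 = 21.96
4. 1.2(12.4) + 1.5(1.0) + 0.5(16.6) = 14.88 + 1.50 + 8.30 = 24.68
5. 1.2(12.4) + 1.4(16.6) = 14.88 + 23.24 = 38.12
6. 0.9(12.4) - 1.3(3.4) = 11.16 - 4.42 = 6.74
The controlling combination is 5, giving 38.12 kN/m.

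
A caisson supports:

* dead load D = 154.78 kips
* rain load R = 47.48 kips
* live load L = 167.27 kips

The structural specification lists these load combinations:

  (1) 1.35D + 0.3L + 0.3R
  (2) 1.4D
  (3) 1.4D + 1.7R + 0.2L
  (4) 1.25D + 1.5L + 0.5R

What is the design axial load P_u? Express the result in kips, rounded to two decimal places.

(1) 1.35(154.78) + 0.3(167.27) + 0.3(47.48) = 273.38
(2) 1.4(154.78) = 216.69
(3) 1.4(154.78) + 1.7(47.48) + 0.2(167.27) = 216.69 + 80.72 + 33.45 = 330.86
(4) 1.25(154.78) + 1.5(167.27) + 0.5(47.48) = 468.12
The controlling combination is 4, giving 468.12 kips.

468.12 kips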